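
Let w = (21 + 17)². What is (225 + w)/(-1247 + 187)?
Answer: -1669/1060 ≈ -1.5745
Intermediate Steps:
w = 1444 (w = 38² = 1444)
(225 + w)/(-1247 + 187) = (225 + 1444)/(-1247 + 187) = 1669/(-1060) = 1669*(-1/1060) = -1669/1060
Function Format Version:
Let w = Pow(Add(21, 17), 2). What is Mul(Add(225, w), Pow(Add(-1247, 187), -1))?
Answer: Rational(-1669, 1060) ≈ -1.5745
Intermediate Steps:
w = 1444 (w = Pow(38, 2) = 1444)
Mul(Add(225, w), Pow(Add(-1247, 187), -1)) = Mul(Add(225, 1444), Pow(Add(-1247, 187), -1)) = Mul(1669, Pow(-1060, -1)) = Mul(1669, Rational(-1, 1060)) = Rational(-1669, 1060)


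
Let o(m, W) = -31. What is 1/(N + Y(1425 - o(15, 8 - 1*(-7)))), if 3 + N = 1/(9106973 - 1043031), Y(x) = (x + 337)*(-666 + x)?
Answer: 8063942/11422307732915 ≈ 7.0598e-7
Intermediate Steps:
Y(x) = (-666 + x)*(337 + x) (Y(x) = (337 + x)*(-666 + x) = (-666 + x)*(337 + x))
N = -24191825/8063942 (N = -3 + 1/(9106973 - 1043031) = -3 + 1/8063942 = -24191825/8063942 ≈ -3.0000)
1/(N + Y(1425 - o(15, 8 - 1*(-7)))) = 1/(-24191825/8063942 + (-224442 + (1425 - 1*(-31))² - 329*(1425 - 1*(-31)))) = 1/(-24191825/8063942 + (-224442 + (1425 + 31)² - 329*(1425 + 31))) = 1/(-24191825/8063942 + (-224442 + 1456² - 329*1456)) = 1/(-24191825/8063942 + (-224442 + 2119936 - 479024)) = 1/(-24191825/8063942 + 1416470) = 1/(11422307732915/8063942) = 8063942/11422307732915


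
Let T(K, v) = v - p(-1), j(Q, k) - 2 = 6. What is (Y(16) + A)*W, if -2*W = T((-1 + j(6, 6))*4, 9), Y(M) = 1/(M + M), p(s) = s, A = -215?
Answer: 34395/32 ≈ 1074.8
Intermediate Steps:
j(Q, k) = 8 (j(Q, k) = 2 + 6 = 8)
Y(M) = 1/(2*M)
T(K, v) = 1 + v (T(K, v) = v - 1*(-1) = v + 1 = 1 + v)
W = -5 (W = -(1 + 9)/2 = -1/2*10 = -5)
(Y(16) + A)*W = ((1/2)/16 - 215)*(-5) = ((1/2)*(1/16) - 215)*(-5) = (1/32 - 215)*(-5) = -6879/32*(-5) = 34395/32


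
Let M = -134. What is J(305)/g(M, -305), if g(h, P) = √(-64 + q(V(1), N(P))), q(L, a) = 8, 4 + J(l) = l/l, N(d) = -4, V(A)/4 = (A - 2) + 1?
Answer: 3*I*√14/28 ≈ 0.40089*I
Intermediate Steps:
V(A) = -4 + 4*A (V(A) = 4*((A - 2) + 1) = 4*((-2 + A) + 1) = 4*(-1 + A) = -4 + 4*A)
J(l) = -3 (J(l) = -4 + l/l = -4 + 1 = -3)
g(h, P) = 2*I*√14 (g(h, P) = √(-64 + 8) = √(-56) = 2*I*√14)
J(305)/g(M, -305) = -3*(-I*√14/28) = -(-3)*I*√14/28 = 3*I*√14/28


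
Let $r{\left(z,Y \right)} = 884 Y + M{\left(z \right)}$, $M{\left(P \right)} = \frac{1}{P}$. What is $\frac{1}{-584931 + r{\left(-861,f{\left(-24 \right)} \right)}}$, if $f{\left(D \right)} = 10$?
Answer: $- \frac{861}{496014352} \approx -1.7358 \cdot 10^{-6}$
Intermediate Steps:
$r{\left(z,Y \right)} = \frac{1}{z} + 884 Y$ ($r{\left(z,Y \right)} = 884 Y + \frac{1}{z} = \frac{1}{z} + 884 Y$)
$\frac{1}{-584931 + r{\left(-861,f{\left(-24 \right)} \right)}} = \frac{1}{-584931 + \left(\frac{1}{-861} + 884 \cdot 10\right)} = \frac{1}{-584931 + \left(- \frac{1}{861} + 8840\right)} = \frac{1}{-584931 + \frac{7611239}{861}} = \frac{1}{- \frac{496014352}{861}} = - \frac{861}{496014352}$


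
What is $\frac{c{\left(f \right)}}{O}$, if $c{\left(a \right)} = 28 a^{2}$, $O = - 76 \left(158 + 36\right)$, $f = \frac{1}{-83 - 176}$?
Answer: $- \frac{1}{35322938} \approx -2.831 \cdot 10^{-8}$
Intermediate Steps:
$f = - \frac{1}{259}$ ($f = \frac{1}{-259} = - \frac{1}{259} \approx -0.003861$)
$O = -14744$ ($O = \left(-76\right) 194 = -14744$)
$\frac{c{\left(f \right)}}{O} = \frac{28 \left(- \frac{1}{259}\right)^{2}}{-14744} = 28 \cdot \frac{1}{67081} \left(- \frac{1}{14744}\right) = \frac{4}{9583} \left(- \frac{1}{14744}\right) = - \frac{1}{35322938}$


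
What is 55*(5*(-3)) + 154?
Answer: -671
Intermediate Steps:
55*(5*(-3)) + 154 = 55*(-15) + 154 = -825 + 154 = -671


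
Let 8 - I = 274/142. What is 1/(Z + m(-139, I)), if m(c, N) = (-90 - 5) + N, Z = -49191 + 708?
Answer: -71/3448607 ≈ -2.0588e-5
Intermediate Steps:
I = 431/71 (I = 8 - 274/142 = 8 - 1*137/71 = 8 - 137/71 = 431/71 ≈ 6.0704)
Z = -48483
m(c, N) = -95 + N
1/(Z + m(-139, I)) = 1/(-48483 + (-95 + 431/71)) = 1/(-48483 - 6314/71) = 1/(-3448607/71) = -71/3448607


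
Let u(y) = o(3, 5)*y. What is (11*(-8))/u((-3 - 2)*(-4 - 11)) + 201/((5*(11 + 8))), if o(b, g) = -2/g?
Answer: 1439/285 ≈ 5.0491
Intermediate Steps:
u(y) = -2*y/5 (u(y) = (-2/5)*y = (-2*⅕)*y = -2*y/5)
(11*(-8))/u((-3 - 2)*(-4 - 11)) + 201/((5*(11 + 8))) = (11*(-8))/((-2*(-3 - 2)*(-4 - 11)/5)) + 201/((5*(11 + 8))) = -88/((-(-2)*(-15))) + 201/((5*19)) = -88/((-⅖*75)) + 201/95 = -88/(-30) + 201*(1/95) = -88*(-1/30) + 201/95 = 44/15 + 201/95 = 1439/285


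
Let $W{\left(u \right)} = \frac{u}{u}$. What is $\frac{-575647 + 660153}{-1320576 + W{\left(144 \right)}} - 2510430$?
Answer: $- \frac{3315211181756}{1320575} \approx -2.5104 \cdot 10^{6}$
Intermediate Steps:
$W{\left(u \right)} = 1$
$\frac{-575647 + 660153}{-1320576 + W{\left(144 \right)}} - 2510430 = \frac{-575647 + 660153}{-1320576 + 1} - 2510430 = \frac{84506}{-1320575} - 2510430 = 84506 \left(- \frac{1}{1320575}\right) - 2510430 = - \frac{84506}{1320575} - 2510430 = - \frac{3315211181756}{1320575}$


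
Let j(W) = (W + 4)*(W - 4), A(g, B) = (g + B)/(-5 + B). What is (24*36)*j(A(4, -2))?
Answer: -673920/49 ≈ -13753.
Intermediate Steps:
A(g, B) = (B + g)/(-5 + B)
j(W) = (-4 + W)*(4 + W) (j(W) = (4 + W)*(-4 + W) = (-4 + W)*(4 + W))
(24*36)*j(A(4, -2)) = (24*36)*(-16 + ((-2 + 4)/(-5 - 2))**2) = 864*(-16 + (2/(-7))**2) = 864*(-16 + (-1/7*2)**2) = 864*(-16 + (-2/7)**2) = 864*(-16 + 4/49) = 864*(-780/49) = -673920/49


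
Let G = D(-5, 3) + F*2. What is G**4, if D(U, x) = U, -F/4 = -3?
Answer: 130321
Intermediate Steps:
F = 12 (F = -4*(-3) = 12)
G = 19 (G = -5 + 12*2 = -5 + 24 = 19)
G**4 = 19**4 = 130321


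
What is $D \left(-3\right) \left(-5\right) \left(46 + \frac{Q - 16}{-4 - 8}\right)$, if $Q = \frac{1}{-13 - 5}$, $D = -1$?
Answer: $- \frac{51125}{72} \approx -710.07$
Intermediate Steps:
$Q = - \frac{1}{18}$ ($Q = \frac{1}{-18} = - \frac{1}{18} \approx -0.055556$)
$D \left(-3\right) \left(-5\right) \left(46 + \frac{Q - 16}{-4 - 8}\right) = \left(-1\right) \left(-3\right) \left(-5\right) \left(46 + \frac{- \frac{1}{18} - 16}{-4 - 8}\right) = 3 \left(-5\right) \left(46 - \frac{289}{18 \left(-12\right)}\right) = - 15 \left(46 - - \frac{289}{216}\right) = - 15 \left(46 + \frac{289}{216}\right) = \left(-15\right) \frac{10225}{216} = - \frac{51125}{72}$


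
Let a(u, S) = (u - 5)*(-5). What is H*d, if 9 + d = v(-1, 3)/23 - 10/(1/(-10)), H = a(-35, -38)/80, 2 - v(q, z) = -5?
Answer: 5250/23 ≈ 228.26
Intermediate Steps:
a(u, S) = 25 - 5*u (a(u, S) = (-5 + u)*(-5) = 25 - 5*u)
v(q, z) = 7 (v(q, z) = 2 - 1*(-5) = 2 + 5 = 7)
H = 5/2 (H = (25 - 5*(-35))/80 = (25 + 175)*(1/80) = 200*(1/80) = 5/2 ≈ 2.5000)
d = 2100/23 (d = -9 + (7/23 - 10/(1/(-10))) = -9 + (7*(1/23) - 10/(-⅒)) = -9 + (7/23 - 10*(-10)) = -9 + (7/23 + 100) = -9 + 2307/23 = 2100/23 ≈ 91.304)
H*d = (5/2)*(2100/23) = 5250/23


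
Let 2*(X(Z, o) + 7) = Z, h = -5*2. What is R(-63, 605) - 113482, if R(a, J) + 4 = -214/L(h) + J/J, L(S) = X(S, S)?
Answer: -680803/6 ≈ -1.1347e+5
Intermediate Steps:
h = -10
X(Z, o) = -7 + Z/2
L(S) = -7 + S/2
R(a, J) = 89/6 (R(a, J) = -4 + (-214/(-7 + (1/2)*(-10)) + J/J) = -4 + (-214/(-7 - 5) + 1) = -4 + (-214/(-12) + 1) = -4 + (-214*(-1/12) + 1) = -4 + (107/6 + 1) = -4 + 113/6 = 89/6)
R(-63, 605) - 113482 = 89/6 - 113482 = -680803/6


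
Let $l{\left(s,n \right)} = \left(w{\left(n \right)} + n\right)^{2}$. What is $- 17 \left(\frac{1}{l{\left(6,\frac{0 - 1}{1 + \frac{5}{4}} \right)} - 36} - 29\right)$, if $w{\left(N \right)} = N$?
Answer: $\frac{1407413}{2852} \approx 493.48$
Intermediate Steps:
$l{\left(s,n \right)} = 4 n^{2}$ ($l{\left(s,n \right)} = \left(n + n\right)^{2} = \left(2 n\right)^{2} = 4 n^{2}$)
$- 17 \left(\frac{1}{l{\left(6,\frac{0 - 1}{1 + \frac{5}{4}} \right)} - 36} - 29\right) = - 17 \left(\frac{1}{4 \left(\frac{0 - 1}{1 + \frac{5}{4}}\right)^{2} - 36} - 29\right) = - 17 \left(\frac{1}{4 \left(- \frac{1}{1 + 5 \cdot \frac{1}{4}}\right)^{2} - 36} - 29\right) = - 17 \left(\frac{1}{4 \left(- \frac{1}{1 + \frac{5}{4}}\right)^{2} - 36} - 29\right) = - 17 \left(\frac{1}{4 \left(- \frac{1}{\frac{9}{4}}\right)^{2} - 36} - 29\right) = - 17 \left(\frac{1}{4 \left(\left(-1\right) \frac{4}{9}\right)^{2} - 36} - 29\right) = - 17 \left(\frac{1}{4 \left(- \frac{4}{9}\right)^{2} - 36} - 29\right) = - 17 \left(\frac{1}{4 \cdot \frac{16}{81} - 36} - 29\right) = - 17 \left(\frac{1}{\frac{64}{81} - 36} - 29\right) = - 17 \left(\frac{1}{- \frac{2852}{81}} - 29\right) = - 17 \left(- \frac{81}{2852} - 29\right) = \left(-17\right) \left(- \frac{82789}{2852}\right) = \frac{1407413}{2852}$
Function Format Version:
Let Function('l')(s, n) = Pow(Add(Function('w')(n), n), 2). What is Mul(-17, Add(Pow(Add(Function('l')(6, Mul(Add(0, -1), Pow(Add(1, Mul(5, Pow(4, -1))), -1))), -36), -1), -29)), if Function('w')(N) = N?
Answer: Rational(1407413, 2852) ≈ 493.48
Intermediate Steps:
Function('l')(s, n) = Mul(4, Pow(n, 2)) (Function('l')(s, n) = Pow(Add(n, n), 2) = Pow(Mul(2, n), 2) = Mul(4, Pow(n, 2)))
Mul(-17, Add(Pow(Add(Function('l')(6, Mul(Add(0, -1), Pow(Add(1, Mul(5, Pow(4, -1))), -1))), -36), -1), -29)) = Mul(-17, Add(Pow(Add(Mul(4, Pow(Mul(Add(0, -1), Pow(Add(1, Mul(5, Pow(4, -1))), -1)), 2)), -36), -1), -29)) = Mul(-17, Add(Pow(Add(Mul(4, Pow(Mul(-1, Pow(Add(1, Mul(5, Rational(1, 4))), -1)), 2)), -36), -1), -29)) = Mul(-17, Add(Pow(Add(Mul(4, Pow(Mul(-1, Pow(Add(1, Rational(5, 4)), -1)), 2)), -36), -1), -29)) = Mul(-17, Add(Pow(Add(Mul(4, Pow(Mul(-1, Pow(Rational(9, 4), -1)), 2)), -36), -1), -29)) = Mul(-17, Add(Pow(Add(Mul(4, Pow(Mul(-1, Rational(4, 9)), 2)), -36), -1), -29)) = Mul(-17, Add(Pow(Add(Mul(4, Pow(Rational(-4, 9), 2)), -36), -1), -29)) = Mul(-17, Add(Pow(Add(Mul(4, Rational(16, 81)), -36), -1), -29)) = Mul(-17, Add(Pow(Add(Rational(64, 81), -36), -1), -29)) = Mul(-17, Add(Pow(Rational(-2852, 81), -1), -29)) = Mul(-17, Add(Rational(-81, 2852), -29)) = Mul(-17, Rational(-82789, 2852)) = Rational(1407413, 2852)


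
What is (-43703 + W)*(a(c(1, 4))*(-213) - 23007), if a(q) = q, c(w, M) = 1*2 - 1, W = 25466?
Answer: 423463140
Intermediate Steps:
c(w, M) = 1 (c(w, M) = 2 - 1 = 1)
(-43703 + W)*(a(c(1, 4))*(-213) - 23007) = (-43703 + 25466)*(1*(-213) - 23007) = -18237*(-213 - 23007) = -18237*(-23220) = 423463140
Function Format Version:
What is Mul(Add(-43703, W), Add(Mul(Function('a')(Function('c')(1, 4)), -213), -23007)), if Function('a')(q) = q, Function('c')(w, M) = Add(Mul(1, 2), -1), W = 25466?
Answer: 423463140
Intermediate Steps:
Function('c')(w, M) = 1 (Function('c')(w, M) = Add(2, -1) = 1)
Mul(Add(-43703, W), Add(Mul(Function('a')(Function('c')(1, 4)), -213), -23007)) = Mul(Add(-43703, 25466), Add(Mul(1, -213), -23007)) = Mul(-18237, Add(-213, -23007)) = Mul(-18237, -23220) = 423463140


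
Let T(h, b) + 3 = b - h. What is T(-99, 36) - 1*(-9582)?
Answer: 9714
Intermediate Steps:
T(h, b) = -3 + b - h (T(h, b) = -3 + (b - h) = -3 + b - h)
T(-99, 36) - 1*(-9582) = (-3 + 36 - 1*(-99)) - 1*(-9582) = (-3 + 36 + 99) + 9582 = 132 + 9582 = 9714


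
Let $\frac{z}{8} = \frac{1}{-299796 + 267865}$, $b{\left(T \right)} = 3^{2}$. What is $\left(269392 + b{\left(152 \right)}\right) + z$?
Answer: $\frac{8602243323}{31931} \approx 2.694 \cdot 10^{5}$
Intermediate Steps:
$b{\left(T \right)} = 9$
$z = - \frac{8}{31931}$ ($z = \frac{8}{-299796 + 267865} = \frac{8}{-31931} = 8 \left(- \frac{1}{31931}\right) = - \frac{8}{31931} \approx -0.00025054$)
$\left(269392 + b{\left(152 \right)}\right) + z = \left(269392 + 9\right) - \frac{8}{31931} = 269401 - \frac{8}{31931} = \frac{8602243323}{31931}$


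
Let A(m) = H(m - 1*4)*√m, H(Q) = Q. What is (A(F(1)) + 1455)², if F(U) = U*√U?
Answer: 2108304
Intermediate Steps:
F(U) = U^(3/2)
A(m) = √m*(-4 + m) (A(m) = (m - 1*4)*√m = (m - 4)*√m = (-4 + m)*√m = √m*(-4 + m))
(A(F(1)) + 1455)² = (√(1^(3/2))*(-4 + 1^(3/2)) + 1455)² = (√1*(-4 + 1) + 1455)² = (1*(-3) + 1455)² = (-3 + 1455)² = 1452² = 2108304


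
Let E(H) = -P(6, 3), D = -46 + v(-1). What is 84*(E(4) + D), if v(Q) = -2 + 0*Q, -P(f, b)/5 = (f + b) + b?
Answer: 1008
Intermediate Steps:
P(f, b) = -10*b - 5*f (P(f, b) = -5*((f + b) + b) = -5*((b + f) + b) = -5*(f + 2*b) = -10*b - 5*f)
v(Q) = -2 (v(Q) = -2 + 0 = -2)
D = -48 (D = -46 - 2 = -48)
E(H) = 60 (E(H) = -(-10*3 - 5*6) = -(-30 - 30) = -1*(-60) = 60)
84*(E(4) + D) = 84*(60 - 48) = 84*12 = 1008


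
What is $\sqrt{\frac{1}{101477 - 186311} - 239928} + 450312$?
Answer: $450312 + \frac{i \sqrt{191857293708978}}{28278} \approx 4.5031 \cdot 10^{5} + 489.82 i$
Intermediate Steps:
$\sqrt{\frac{1}{101477 - 186311} - 239928} + 450312 = \sqrt{\frac{1}{-84834} - 239928} + 450312 = \sqrt{- \frac{1}{84834} - 239928} + 450312 = \sqrt{- \frac{20354051953}{84834}} + 450312 = \frac{i \sqrt{191857293708978}}{28278} + 450312 = 450312 + \frac{i \sqrt{191857293708978}}{28278}$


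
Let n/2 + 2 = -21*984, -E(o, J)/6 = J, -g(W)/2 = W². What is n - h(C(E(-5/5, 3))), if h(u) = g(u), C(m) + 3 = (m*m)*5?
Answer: 5188046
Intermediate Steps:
g(W) = -2*W²
E(o, J) = -6*J
C(m) = -3 + 5*m² (C(m) = -3 + (m*m)*5 = -3 + m²*5 = -3 + 5*m²)
h(u) = -2*u²
n = -41332 (n = -4 + 2*(-21*984) = -4 + 2*(-20664) = -4 - 41328 = -41332)
n - h(C(E(-5/5, 3))) = -41332 - (-2)*(-3 + 5*(-6*3)²)² = -41332 - (-2)*(-3 + 5*(-18)²)² = -41332 - (-2)*(-3 + 5*324)² = -41332 - (-2)*(-3 + 1620)² = -41332 - (-2)*1617² = -41332 - (-2)*2614689 = -41332 - 1*(-5229378) = -41332 + 5229378 = 5188046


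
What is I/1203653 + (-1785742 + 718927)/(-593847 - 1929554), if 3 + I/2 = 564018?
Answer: 4130547105225/3037299183853 ≈ 1.3599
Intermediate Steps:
I = 1128030 (I = -6 + 2*564018 = -6 + 1128036 = 1128030)
I/1203653 + (-1785742 + 718927)/(-593847 - 1929554) = 1128030/1203653 + (-1785742 + 718927)/(-593847 - 1929554) = 1128030*(1/1203653) - 1066815/(-2523401) = 1128030/1203653 - 1066815*(-1/2523401) = 1128030/1203653 + 1066815/2523401 = 4130547105225/3037299183853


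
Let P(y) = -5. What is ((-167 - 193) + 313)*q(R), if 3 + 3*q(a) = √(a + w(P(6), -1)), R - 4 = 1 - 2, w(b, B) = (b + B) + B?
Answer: 47 - 94*I/3 ≈ 47.0 - 31.333*I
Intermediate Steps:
w(b, B) = b + 2*B (w(b, B) = (B + b) + B = b + 2*B)
R = 3 (R = 4 + (1 - 2) = 4 - 1 = 3)
q(a) = -1 + √(-7 + a)/3 (q(a) = -1 + √(a + (-5 + 2*(-1)))/3 = -1 + √(a + (-5 - 2))/3 = -1 + √(a - 7)/3 = -1 + √(-7 + a)/3)
((-167 - 193) + 313)*q(R) = ((-167 - 193) + 313)*(-1 + √(-7 + 3)/3) = (-360 + 313)*(-1 + √(-4)/3) = -47*(-1 + (2*I)/3) = -47*(-1 + 2*I/3) = 47 - 94*I/3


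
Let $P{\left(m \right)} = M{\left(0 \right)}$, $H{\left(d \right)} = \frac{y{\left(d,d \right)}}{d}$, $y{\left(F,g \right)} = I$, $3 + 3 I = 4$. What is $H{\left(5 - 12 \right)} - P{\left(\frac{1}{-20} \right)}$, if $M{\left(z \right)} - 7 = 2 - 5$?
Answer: $- \frac{85}{21} \approx -4.0476$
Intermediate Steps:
$I = \frac{1}{3}$ ($I = -1 + \frac{1}{3} \cdot 4 = -1 + \frac{4}{3} = \frac{1}{3} \approx 0.33333$)
$M{\left(z \right)} = 4$ ($M{\left(z \right)} = 7 + \left(2 - 5\right) = 7 - 3 = 4$)
$y{\left(F,g \right)} = \frac{1}{3}$
$H{\left(d \right)} = \frac{1}{3 d}$
$P{\left(m \right)} = 4$
$H{\left(5 - 12 \right)} - P{\left(\frac{1}{-20} \right)} = \frac{1}{3 \left(5 - 12\right)} - 4 = \frac{1}{3 \left(-7\right)} - 4 = \frac{1}{3} \left(- \frac{1}{7}\right) - 4 = - \frac{1}{21} - 4 = - \frac{85}{21}$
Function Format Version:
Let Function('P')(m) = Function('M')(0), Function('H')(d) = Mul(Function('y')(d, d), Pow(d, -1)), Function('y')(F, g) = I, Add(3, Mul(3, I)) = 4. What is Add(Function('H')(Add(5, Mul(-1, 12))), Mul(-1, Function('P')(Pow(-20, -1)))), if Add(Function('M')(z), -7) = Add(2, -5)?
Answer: Rational(-85, 21) ≈ -4.0476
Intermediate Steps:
I = Rational(1, 3) (I = Add(-1, Mul(Rational(1, 3), 4)) = Add(-1, Rational(4, 3)) = Rational(1, 3) ≈ 0.33333)
Function('M')(z) = 4 (Function('M')(z) = Add(7, Add(2, -5)) = Add(7, -3) = 4)
Function('y')(F, g) = Rational(1, 3)
Function('H')(d) = Mul(Rational(1, 3), Pow(d, -1))
Function('P')(m) = 4
Add(Function('H')(Add(5, Mul(-1, 12))), Mul(-1, Function('P')(Pow(-20, -1)))) = Add(Mul(Rational(1, 3), Pow(Add(5, Mul(-1, 12)), -1)), Mul(-1, 4)) = Add(Mul(Rational(1, 3), Pow(Add(5, -12), -1)), -4) = Add(Mul(Rational(1, 3), Pow(-7, -1)), -4) = Add(Mul(Rational(1, 3), Rational(-1, 7)), -4) = Add(Rational(-1, 21), -4) = Rational(-85, 21)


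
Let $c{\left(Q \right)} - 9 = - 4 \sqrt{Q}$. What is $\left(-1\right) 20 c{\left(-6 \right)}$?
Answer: $-180 + 80 i \sqrt{6} \approx -180.0 + 195.96 i$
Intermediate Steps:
$c{\left(Q \right)} = 9 - 4 \sqrt{Q}$
$\left(-1\right) 20 c{\left(-6 \right)} = \left(-1\right) 20 \left(9 - 4 \sqrt{-6}\right) = - 20 \left(9 - 4 i \sqrt{6}\right) = -180 + 80 i \sqrt{6}$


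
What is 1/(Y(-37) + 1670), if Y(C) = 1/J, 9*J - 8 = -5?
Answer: 1/1673 ≈ 0.00059773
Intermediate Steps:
J = ⅓ (J = 8/9 + (⅑)*(-5) = 8/9 - 5/9 = ⅓ ≈ 0.33333)
Y(C) = 3 (Y(C) = 1/(⅓) = 3)
1/(Y(-37) + 1670) = 1/(3 + 1670) = 1/1673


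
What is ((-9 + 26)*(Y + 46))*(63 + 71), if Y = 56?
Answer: 232356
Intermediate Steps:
((-9 + 26)*(Y + 46))*(63 + 71) = ((-9 + 26)*(56 + 46))*(63 + 71) = (17*102)*134 = 1734*134 = 232356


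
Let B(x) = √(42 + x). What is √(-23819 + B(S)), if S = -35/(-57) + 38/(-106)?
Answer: √(-217382698179 + 3021*√385642734)/3021 ≈ 154.31*I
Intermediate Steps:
S = 772/3021 (S = -35*(-1/57) + 38*(-1/106) = 35/57 - 19/53 = 772/3021 ≈ 0.25554)
√(-23819 + B(S)) = √(-23819 + √(42 + 772/3021)) = √(-23819 + √(127654/3021)) = √(-23819 + √385642734/3021)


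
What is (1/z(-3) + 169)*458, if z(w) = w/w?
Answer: 77860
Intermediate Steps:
z(w) = 1
(1/z(-3) + 169)*458 = (1/1 + 169)*458 = (1 + 169)*458 = 170*458 = 77860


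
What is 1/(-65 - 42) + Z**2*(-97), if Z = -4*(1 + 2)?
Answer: -1494577/107 ≈ -13968.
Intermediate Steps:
Z = -12 (Z = -4*3 = -12)
1/(-65 - 42) + Z**2*(-97) = 1/(-65 - 42) + (-12)**2*(-97) = 1/(-107) + 144*(-97) = -1/107 - 13968 = -1494577/107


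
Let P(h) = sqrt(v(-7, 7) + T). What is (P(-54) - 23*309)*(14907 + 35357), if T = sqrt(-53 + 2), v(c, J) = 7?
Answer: -357226248 + 50264*sqrt(7 + I*sqrt(51)) ≈ -3.5708e+8 + 61561.0*I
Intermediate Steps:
T = I*sqrt(51) (T = sqrt(-51) = I*sqrt(51) ≈ 7.1414*I)
P(h) = sqrt(7 + I*sqrt(51))
(P(-54) - 23*309)*(14907 + 35357) = (sqrt(7 + I*sqrt(51)) - 23*309)*(14907 + 35357) = (sqrt(7 + I*sqrt(51)) - 7107)*50264 = (-7107 + sqrt(7 + I*sqrt(51)))*50264 = -357226248 + 50264*sqrt(7 + I*sqrt(51))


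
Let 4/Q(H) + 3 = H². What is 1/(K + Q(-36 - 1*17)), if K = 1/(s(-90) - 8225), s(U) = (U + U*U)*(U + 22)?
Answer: 775725715/1104407 ≈ 702.39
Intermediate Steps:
Q(H) = 4/(-3 + H²)
s(U) = (22 + U)*(U + U²) (s(U) = (U + U²)*(22 + U) = (22 + U)*(U + U²))
K = -1/552905 (K = 1/(-90*(22 + (-90)² + 23*(-90)) - 8225) = 1/(-90*(22 + 8100 - 2070) - 8225) = 1/(-90*6052 - 8225) = 1/(-544680 - 8225) = 1/(-552905) = -1/552905 ≈ -1.8086e-6)
1/(K + Q(-36 - 1*17)) = 1/(-1/552905 + 4/(-3 + (-36 - 1*17)²)) = 1/(-1/552905 + 4/(-3 + (-36 - 17)²)) = 1/(-1/552905 + 4/(-3 + (-53)²)) = 1/(-1/552905 + 4/(-3 + 2809)) = 1/(-1/552905 + 4/2806) = 1/(-1/552905 + 4*(1/2806)) = 1/(-1/552905 + 2/1403) = 1/(1104407/775725715) = 775725715/1104407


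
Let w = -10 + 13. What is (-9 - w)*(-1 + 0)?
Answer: 12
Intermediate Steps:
w = 3
(-9 - w)*(-1 + 0) = (-9 - 1*3)*(-1 + 0) = (-9 - 3)*(-1) = -12*(-1) = 12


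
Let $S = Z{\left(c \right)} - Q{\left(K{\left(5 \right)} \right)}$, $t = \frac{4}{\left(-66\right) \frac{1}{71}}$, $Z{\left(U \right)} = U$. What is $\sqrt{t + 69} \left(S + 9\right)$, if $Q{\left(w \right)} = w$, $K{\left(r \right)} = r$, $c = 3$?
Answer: $\frac{7 \sqrt{70455}}{33} \approx 56.304$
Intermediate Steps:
$t = - \frac{142}{33}$ ($t = \frac{4}{\left(-66\right) \frac{1}{71}} = \frac{4}{- \frac{66}{71}} = 4 \left(- \frac{71}{66}\right) = - \frac{142}{33} \approx -4.303$)
$S = -2$ ($S = 3 - 5 = -2$)
$\sqrt{t + 69} \left(S + 9\right) = \sqrt{- \frac{142}{33} + 69} \left(-2 + 9\right) = \sqrt{\frac{2135}{33}} \cdot 7 = \frac{\sqrt{70455}}{33} \cdot 7 = \frac{7 \sqrt{70455}}{33}$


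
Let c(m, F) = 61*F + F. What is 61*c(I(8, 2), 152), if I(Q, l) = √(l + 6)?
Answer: 574864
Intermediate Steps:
I(Q, l) = √(6 + l)
c(m, F) = 62*F
61*c(I(8, 2), 152) = 61*(62*152) = 61*9424 = 574864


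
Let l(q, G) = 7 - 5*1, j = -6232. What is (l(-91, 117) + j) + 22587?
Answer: 16357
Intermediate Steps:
l(q, G) = 2 (l(q, G) = 7 - 5 = 2)
(l(-91, 117) + j) + 22587 = (2 - 6232) + 22587 = -6230 + 22587 = 16357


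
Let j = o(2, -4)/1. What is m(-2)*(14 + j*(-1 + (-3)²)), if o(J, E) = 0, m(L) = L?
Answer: -28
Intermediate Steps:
j = 0 (j = 0/1 = 0*1 = 0)
m(-2)*(14 + j*(-1 + (-3)²)) = -2*(14 + 0*(-1 + (-3)²)) = -2*(14 + 0*(-1 + 9)) = -2*(14 + 0*8) = -2*(14 + 0) = -2*14 = -28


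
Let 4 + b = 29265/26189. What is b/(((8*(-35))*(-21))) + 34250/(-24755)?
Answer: -1055214297941/762411025320 ≈ -1.3840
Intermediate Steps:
b = -75491/26189 (b = -4 + 29265/26189 = -75491/26189 ≈ -2.8825)
b/(((8*(-35))*(-21))) + 34250/(-24755) = -75491/(26189*((8*(-35))*(-21))) + 34250/(-24755) = -75491/(26189*((-280*(-21)))) + 34250*(-1/24755) = -75491/26189/5880 - 6850/4951 = -75491/26189*1/5880 - 6850/4951 = -75491/153991320 - 6850/4951 = -1055214297941/762411025320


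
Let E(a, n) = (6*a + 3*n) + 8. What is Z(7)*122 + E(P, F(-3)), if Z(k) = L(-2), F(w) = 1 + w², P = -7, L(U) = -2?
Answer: -248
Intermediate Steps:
Z(k) = -2
E(a, n) = 8 + 3*n + 6*a (E(a, n) = (3*n + 6*a) + 8 = 8 + 3*n + 6*a)
Z(7)*122 + E(P, F(-3)) = -2*122 + (8 + 3*(1 + (-3)²) + 6*(-7)) = -244 + (8 + 3*(1 + 9) - 42) = -244 + (8 + 3*10 - 42) = -244 + (8 + 30 - 42) = -244 - 4 = -248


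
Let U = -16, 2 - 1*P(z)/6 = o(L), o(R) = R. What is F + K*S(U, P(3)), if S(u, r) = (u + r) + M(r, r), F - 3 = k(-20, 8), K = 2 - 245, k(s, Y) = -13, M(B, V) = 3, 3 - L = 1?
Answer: 3149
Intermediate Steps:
L = 2 (L = 3 - 1*1 = 3 - 1 = 2)
P(z) = 0 (P(z) = 12 - 6*2 = 12 - 12 = 0)
K = -243
F = -10 (F = 3 - 13 = -10)
S(u, r) = 3 + r + u (S(u, r) = (u + r) + 3 = (r + u) + 3 = 3 + r + u)
F + K*S(U, P(3)) = -10 - 243*(3 + 0 - 16) = -10 - 243*(-13) = -10 + 3159 = 3149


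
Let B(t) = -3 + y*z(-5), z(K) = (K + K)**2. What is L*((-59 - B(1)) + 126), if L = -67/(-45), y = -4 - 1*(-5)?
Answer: -134/3 ≈ -44.667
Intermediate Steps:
y = 1 (y = -4 + 5 = 1)
z(K) = 4*K**2 (z(K) = (2*K)**2 = 4*K**2)
B(t) = 97 (B(t) = -3 + 1*(4*(-5)**2) = -3 + 1*(4*25) = -3 + 1*100 = -3 + 100 = 97)
L = 67/45 (L = -67*(-1/45) = 67/45 ≈ 1.4889)
L*((-59 - B(1)) + 126) = 67*((-59 - 1*97) + 126)/45 = 67*((-59 - 97) + 126)/45 = 67*(-156 + 126)/45 = (67/45)*(-30) = -134/3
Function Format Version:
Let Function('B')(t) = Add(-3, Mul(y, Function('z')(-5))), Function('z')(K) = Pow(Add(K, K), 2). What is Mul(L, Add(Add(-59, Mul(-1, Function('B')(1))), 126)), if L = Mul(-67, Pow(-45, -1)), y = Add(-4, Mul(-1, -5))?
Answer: Rational(-134, 3) ≈ -44.667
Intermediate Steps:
y = 1 (y = Add(-4, 5) = 1)
Function('z')(K) = Mul(4, Pow(K, 2)) (Function('z')(K) = Pow(Mul(2, K), 2) = Mul(4, Pow(K, 2)))
Function('B')(t) = 97 (Function('B')(t) = Add(-3, Mul(1, Mul(4, Pow(-5, 2)))) = Add(-3, Mul(1, Mul(4, 25))) = Add(-3, Mul(1, 100)) = Add(-3, 100) = 97)
L = Rational(67, 45) (L = Mul(-67, Rational(-1, 45)) = Rational(67, 45) ≈ 1.4889)
Mul(L, Add(Add(-59, Mul(-1, Function('B')(1))), 126)) = Mul(Rational(67, 45), Add(Add(-59, Mul(-1, 97)), 126)) = Mul(Rational(67, 45), Add(Add(-59, -97), 126)) = Mul(Rational(67, 45), Add(-156, 126)) = Mul(Rational(67, 45), -30) = Rational(-134, 3)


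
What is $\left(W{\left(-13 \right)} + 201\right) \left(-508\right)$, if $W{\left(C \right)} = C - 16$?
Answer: $-87376$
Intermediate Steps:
$W{\left(C \right)} = -16 + C$ ($W{\left(C \right)} = C - 16 = -16 + C$)
$\left(W{\left(-13 \right)} + 201\right) \left(-508\right) = \left(\left(-16 - 13\right) + 201\right) \left(-508\right) = \left(-29 + 201\right) \left(-508\right) = 172 \left(-508\right) = -87376$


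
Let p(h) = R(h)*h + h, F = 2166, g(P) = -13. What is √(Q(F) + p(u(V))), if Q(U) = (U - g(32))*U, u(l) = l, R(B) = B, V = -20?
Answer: √4720094 ≈ 2172.6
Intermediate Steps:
p(h) = h + h² (p(h) = h*h + h = h² + h = h + h²)
Q(U) = U*(13 + U) (Q(U) = (U - 1*(-13))*U = (U + 13)*U = (13 + U)*U = U*(13 + U))
√(Q(F) + p(u(V))) = √(2166*(13 + 2166) - 20*(1 - 20)) = √(2166*2179 - 20*(-19)) = √(4719714 + 380) = √4720094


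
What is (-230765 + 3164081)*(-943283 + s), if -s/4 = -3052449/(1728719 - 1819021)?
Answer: -124948336848822396/45151 ≈ -2.7673e+12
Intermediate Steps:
s = -6104898/45151 (s = -(-12209796)/(1728719 - 1819021) = -(-12209796)/(-90302) = -(-12209796)*(-1)/90302 = -4*3052449/90302 = -6104898/45151 ≈ -135.21)
(-230765 + 3164081)*(-943283 + s) = (-230765 + 3164081)*(-943283 - 6104898/45151) = 2933316*(-42596275631/45151) = -124948336848822396/45151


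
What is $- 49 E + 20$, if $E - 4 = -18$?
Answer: $706$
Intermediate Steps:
$E = -14$ ($E = 4 - 18 = -14$)
$- 49 E + 20 = \left(-49\right) \left(-14\right) + 20 = 686 + 20 = 706$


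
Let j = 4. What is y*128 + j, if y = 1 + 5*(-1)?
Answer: -508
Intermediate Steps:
y = -4 (y = 1 - 5 = -4)
y*128 + j = -4*128 + 4 = -512 + 4 = -508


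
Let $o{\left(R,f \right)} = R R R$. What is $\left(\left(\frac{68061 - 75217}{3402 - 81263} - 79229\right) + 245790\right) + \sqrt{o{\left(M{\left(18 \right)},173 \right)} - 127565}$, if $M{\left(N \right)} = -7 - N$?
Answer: $\frac{12968613177}{77861} + 3 i \sqrt{15910} \approx 1.6656 \cdot 10^{5} + 378.4 i$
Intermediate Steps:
$o{\left(R,f \right)} = R^{3}$ ($o{\left(R,f \right)} = R^{2} R = R^{3}$)
$\left(\left(\frac{68061 - 75217}{3402 - 81263} - 79229\right) + 245790\right) + \sqrt{o{\left(M{\left(18 \right)},173 \right)} - 127565} = \left(\left(\frac{68061 - 75217}{3402 - 81263} - 79229\right) + 245790\right) + \sqrt{\left(-7 - 18\right)^{3} - 127565} = \left(\left(- \frac{7156}{-77861} - 79229\right) + 245790\right) + \sqrt{\left(-7 - 18\right)^{3} - 127565} = \left(\left(\left(-7156\right) \left(- \frac{1}{77861}\right) - 79229\right) + 245790\right) + \sqrt{\left(-25\right)^{3} - 127565} = \left(\left(\frac{7156}{77861} - 79229\right) + 245790\right) + \sqrt{-15625 - 127565} = \left(- \frac{6168842013}{77861} + 245790\right) + \sqrt{-143190} = \frac{12968613177}{77861} + 3 i \sqrt{15910}$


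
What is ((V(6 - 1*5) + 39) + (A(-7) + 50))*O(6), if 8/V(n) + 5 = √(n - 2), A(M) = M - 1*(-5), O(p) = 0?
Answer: 0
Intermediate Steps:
A(M) = 5 + M (A(M) = M + 5 = 5 + M)
V(n) = 8/(-5 + √(-2 + n)) (V(n) = 8/(-5 + √(n - 2)) = 8/(-5 + √(-2 + n)))
((V(6 - 1*5) + 39) + (A(-7) + 50))*O(6) = ((8/(-5 + √(-2 + (6 - 1*5))) + 39) + ((5 - 7) + 50))*0 = ((8/(-5 + √(-2 + (6 - 5))) + 39) + (-2 + 50))*0 = ((8/(-5 + √(-2 + 1)) + 39) + 48)*0 = ((8/(-5 + √(-1)) + 39) + 48)*0 = ((8/(-5 + I) + 39) + 48)*0 = ((8*((-5 - I)/26) + 39) + 48)*0 = ((4*(-5 - I)/13 + 39) + 48)*0 = ((39 + 4*(-5 - I)/13) + 48)*0 = (87 + 4*(-5 - I)/13)*0 = 0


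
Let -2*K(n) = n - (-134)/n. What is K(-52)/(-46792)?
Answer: -1419/2433184 ≈ -0.00058319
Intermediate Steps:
K(n) = -67/n - n/2 (K(n) = -(n - (-134)/n)/2 = -(n + 134/n)/2 = -67/n - n/2)
K(-52)/(-46792) = (-67/(-52) - ½*(-52))/(-46792) = (-67*(-1/52) + 26)*(-1/46792) = (67/52 + 26)*(-1/46792) = (1419/52)*(-1/46792) = -1419/2433184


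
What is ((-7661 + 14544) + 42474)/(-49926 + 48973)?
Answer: -49357/953 ≈ -51.791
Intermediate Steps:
((-7661 + 14544) + 42474)/(-49926 + 48973) = (6883 + 42474)/(-953) = 49357*(-1/953) = -49357/953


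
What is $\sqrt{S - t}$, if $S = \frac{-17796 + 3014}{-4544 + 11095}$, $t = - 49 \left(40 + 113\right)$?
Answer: $\frac{\sqrt{321641423815}}{6551} \approx 86.572$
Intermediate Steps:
$t = -7497$ ($t = \left(-49\right) 153 = -7497$)
$S = - \frac{14782}{6551} \approx -2.2565$
$\sqrt{S - t} = \sqrt{- \frac{14782}{6551} - -7497} = \sqrt{- \frac{14782}{6551} + 7497} = \sqrt{\frac{49098065}{6551}} = \frac{\sqrt{321641423815}}{6551}$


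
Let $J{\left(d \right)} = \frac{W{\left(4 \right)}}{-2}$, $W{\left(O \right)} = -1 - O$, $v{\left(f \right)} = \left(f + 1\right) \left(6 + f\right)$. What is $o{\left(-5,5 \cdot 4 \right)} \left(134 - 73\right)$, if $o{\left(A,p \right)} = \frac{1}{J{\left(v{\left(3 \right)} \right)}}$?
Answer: $\frac{122}{5} \approx 24.4$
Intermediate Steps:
$v{\left(f \right)} = \left(1 + f\right) \left(6 + f\right)$
$J{\left(d \right)} = \frac{5}{2}$ ($J{\left(d \right)} = \frac{-1 - 4}{-2} = \left(-1 - 4\right) \left(- \frac{1}{2}\right) = \left(-5\right) \left(- \frac{1}{2}\right) = \frac{5}{2}$)
$o{\left(A,p \right)} = \frac{2}{5}$ ($o{\left(A,p \right)} = \frac{1}{\frac{5}{2}} = \frac{2}{5}$)
$o{\left(-5,5 \cdot 4 \right)} \left(134 - 73\right) = \frac{2 \left(134 - 73\right)}{5} = \frac{2}{5} \cdot 61 = \frac{122}{5}$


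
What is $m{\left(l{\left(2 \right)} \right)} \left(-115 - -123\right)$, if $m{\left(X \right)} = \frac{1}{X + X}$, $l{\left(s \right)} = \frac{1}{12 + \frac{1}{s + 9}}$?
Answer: $\frac{532}{11} \approx 48.364$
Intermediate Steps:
$l{\left(s \right)} = \frac{1}{12 + \frac{1}{9 + s}}$
$m{\left(X \right)} = \frac{1}{2 X}$
$m{\left(l{\left(2 \right)} \right)} \left(-115 - -123\right) = \frac{1}{2 \frac{9 + 2}{109 + 12 \cdot 2}} \left(-115 - -123\right) = \frac{1}{2 \frac{1}{109 + 24} \cdot 11} \left(-115 + 123\right) = \frac{1}{2 \cdot \frac{1}{133} \cdot 11} \cdot 8 = \frac{1}{2 \cdot \frac{11}{133}} \cdot 8 = \frac{1}{2} \cdot \frac{133}{11} \cdot 8 = \frac{133}{22} \cdot 8 = \frac{532}{11}$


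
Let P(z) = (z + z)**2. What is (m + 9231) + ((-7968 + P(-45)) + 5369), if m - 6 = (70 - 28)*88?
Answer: 18434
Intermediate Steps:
m = 3702 (m = 6 + (70 - 28)*88 = 6 + 42*88 = 6 + 3696 = 3702)
P(z) = 4*z**2 (P(z) = (2*z)**2 = 4*z**2)
(m + 9231) + ((-7968 + P(-45)) + 5369) = (3702 + 9231) + ((-7968 + 4*(-45)**2) + 5369) = 12933 + ((-7968 + 4*2025) + 5369) = 12933 + ((-7968 + 8100) + 5369) = 12933 + (132 + 5369) = 12933 + 5501 = 18434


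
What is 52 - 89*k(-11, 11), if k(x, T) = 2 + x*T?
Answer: 10643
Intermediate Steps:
k(x, T) = 2 + T*x
52 - 89*k(-11, 11) = 52 - 89*(2 + 11*(-11)) = 52 - 89*(2 - 121) = 52 - 89*(-119) = 52 + 10591 = 10643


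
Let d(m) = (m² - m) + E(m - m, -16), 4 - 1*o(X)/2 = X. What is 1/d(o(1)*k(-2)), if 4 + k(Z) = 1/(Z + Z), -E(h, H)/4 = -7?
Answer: 4/2815 ≈ 0.0014210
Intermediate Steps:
E(h, H) = 28 (E(h, H) = -4*(-7) = 28)
o(X) = 8 - 2*X
k(Z) = -4 + 1/(2*Z) (k(Z) = -4 + 1/(Z + Z) = -4 + 1/(2*Z))
d(m) = 28 + m² - m (d(m) = (m² - m) + 28 = 28 + m² - m)
1/d(o(1)*k(-2)) = 1/(28 + ((8 - 2*1)*(-4 + (½)/(-2)))² - (8 - 2*1)*(-4 + (½)/(-2))) = 1/(28 + ((8 - 2)*(-4 + (½)*(-½)))² - (8 - 2)*(-4 + (½)*(-½))) = 1/(28 + (6*(-4 - ¼))² - 6*(-4 - ¼)) = 1/(28 + (6*(-17/4))² - 6*(-17)/4) = 1/(28 + (-51/2)² - 1*(-51/2)) = 1/(28 + 2601/4 + 51/2) = 1/(2815/4) = 4/2815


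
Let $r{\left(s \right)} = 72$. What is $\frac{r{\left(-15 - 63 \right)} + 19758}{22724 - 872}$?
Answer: $\frac{3305}{3642} \approx 0.90747$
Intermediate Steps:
$\frac{r{\left(-15 - 63 \right)} + 19758}{22724 - 872} = \frac{72 + 19758}{22724 - 872} = \frac{19830}{21852} = 19830 \cdot \frac{1}{21852} = \frac{3305}{3642}$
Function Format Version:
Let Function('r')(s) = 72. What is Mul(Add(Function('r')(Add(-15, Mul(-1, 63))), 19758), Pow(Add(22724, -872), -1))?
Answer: Rational(3305, 3642) ≈ 0.90747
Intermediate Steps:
Mul(Add(Function('r')(Add(-15, Mul(-1, 63))), 19758), Pow(Add(22724, -872), -1)) = Mul(Add(72, 19758), Pow(Add(22724, -872), -1)) = Mul(19830, Pow(21852, -1)) = Mul(19830, Rational(1, 21852)) = Rational(3305, 3642)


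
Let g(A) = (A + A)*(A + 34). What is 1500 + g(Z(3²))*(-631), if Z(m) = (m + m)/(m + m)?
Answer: -42670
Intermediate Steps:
Z(m) = 1 (Z(m) = (2*m)/((2*m)) = (2*m)*(1/(2*m)) = 1)
g(A) = 2*A*(34 + A) (g(A) = (2*A)*(34 + A) = 2*A*(34 + A))
1500 + g(Z(3²))*(-631) = 1500 + (2*1*(34 + 1))*(-631) = 1500 + (2*1*35)*(-631) = 1500 + 70*(-631) = 1500 - 44170 = -42670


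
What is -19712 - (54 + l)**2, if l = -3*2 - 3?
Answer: -21737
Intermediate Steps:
l = -9 (l = -6 - 3 = -9)
-19712 - (54 + l)**2 = -19712 - (54 - 9)**2 = -19712 - 1*45**2 = -19712 - 1*2025 = -19712 - 2025 = -21737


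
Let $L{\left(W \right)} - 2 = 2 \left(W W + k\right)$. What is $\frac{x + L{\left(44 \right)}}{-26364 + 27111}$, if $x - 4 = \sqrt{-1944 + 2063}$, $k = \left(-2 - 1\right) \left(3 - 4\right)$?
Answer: $\frac{3884}{747} + \frac{\sqrt{119}}{747} \approx 5.2141$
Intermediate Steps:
$k = 3$ ($k = \left(-3\right) \left(-1\right) = 3$)
$L{\left(W \right)} = 8 + 2 W^{2}$ ($L{\left(W \right)} = 2 + 2 \left(W W + 3\right) = 2 + 2 \left(W^{2} + 3\right) = 2 + 2 \left(3 + W^{2}\right) = 2 + \left(6 + 2 W^{2}\right) = 8 + 2 W^{2}$)
$x = 4 + \sqrt{119}$ ($x = 4 + \sqrt{-1944 + 2063} = 4 + \sqrt{119} \approx 14.909$)
$\frac{x + L{\left(44 \right)}}{-26364 + 27111} = \frac{\left(4 + \sqrt{119}\right) + \left(8 + 2 \cdot 44^{2}\right)}{-26364 + 27111} = \frac{\left(4 + \sqrt{119}\right) + \left(8 + 2 \cdot 1936\right)}{747} = \left(\left(4 + \sqrt{119}\right) + \left(8 + 3872\right)\right) \frac{1}{747} = \left(\left(4 + \sqrt{119}\right) + 3880\right) \frac{1}{747} = \left(3884 + \sqrt{119}\right) \frac{1}{747} = \frac{3884}{747} + \frac{\sqrt{119}}{747}$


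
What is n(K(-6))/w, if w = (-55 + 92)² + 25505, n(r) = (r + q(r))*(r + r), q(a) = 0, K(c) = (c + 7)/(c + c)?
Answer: 1/1934928 ≈ 5.1681e-7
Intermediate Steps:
K(c) = (7 + c)/(2*c) (K(c) = (7 + c)/((2*c)) = (7 + c)*(1/(2*c)) = (7 + c)/(2*c))
n(r) = 2*r² (n(r) = (r + 0)*(r + r) = r*(2*r) = 2*r²)
w = 26874 (w = 37² + 25505 = 1369 + 25505 = 26874)
n(K(-6))/w = (2*((½)*(7 - 6)/(-6))²)/26874 = (2*((½)*(-⅙)*1)²)*(1/26874) = (2*(-1/12)²)*(1/26874) = (2*(1/144))*(1/26874) = (1/72)*(1/26874) = 1/1934928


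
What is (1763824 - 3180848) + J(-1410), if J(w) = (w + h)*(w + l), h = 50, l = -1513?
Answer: 2558256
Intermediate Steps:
J(w) = (-1513 + w)*(50 + w) (J(w) = (w + 50)*(w - 1513) = (50 + w)*(-1513 + w) = (-1513 + w)*(50 + w))
(1763824 - 3180848) + J(-1410) = (1763824 - 3180848) + (-75650 + (-1410)² - 1463*(-1410)) = -1417024 + (-75650 + 1988100 + 2062830) = -1417024 + 3975280 = 2558256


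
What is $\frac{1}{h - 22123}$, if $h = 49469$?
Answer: $\frac{1}{27346} \approx 3.6568 \cdot 10^{-5}$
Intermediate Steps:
$\frac{1}{h - 22123} = \frac{1}{49469 - 22123} = \frac{1}{27346}$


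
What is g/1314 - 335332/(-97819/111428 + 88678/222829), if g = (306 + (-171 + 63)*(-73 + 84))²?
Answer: 608319465570037838/869845936991 ≈ 6.9934e+5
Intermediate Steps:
g = 777924 (g = (306 - 108*11)² = (306 - 1188)² = (-882)² = 777924)
g/1314 - 335332/(-97819/111428 + 88678/222829) = 777924/1314 - 335332/(-97819/111428 + 88678/222829) = 777924*(1/1314) - 335332/(-97819*1/111428 + 88678*(1/222829)) = 43218/73 - 335332/(-97819/111428 + 88678/222829) = 43218/73 - 335332/(-11915697767/24829389812) = 43218/73 - 335332*(-24829389812/11915697767) = 43218/73 + 8326088944437584/11915697767 = 608319465570037838/869845936991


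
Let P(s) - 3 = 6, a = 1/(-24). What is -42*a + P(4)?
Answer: 43/4 ≈ 10.750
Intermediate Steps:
a = -1/24 ≈ -0.041667
P(s) = 9 (P(s) = 3 + 6 = 9)
-42*a + P(4) = -42*(-1/24) + 9 = 7/4 + 9 = 43/4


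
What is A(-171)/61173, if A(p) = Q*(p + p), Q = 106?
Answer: -4028/6797 ≈ -0.59261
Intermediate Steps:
A(p) = 212*p (A(p) = 106*(p + p) = 106*(2*p) = 212*p)
A(-171)/61173 = (212*(-171))/61173 = -36252*1/61173 = -4028/6797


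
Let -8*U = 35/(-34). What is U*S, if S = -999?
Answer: -34965/272 ≈ -128.55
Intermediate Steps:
U = 35/272 (U = -35/(8*(-34)) = -35*(-1)/(8*34) = -⅛*(-35/34) = 35/272 ≈ 0.12868)
U*S = (35/272)*(-999) = -34965/272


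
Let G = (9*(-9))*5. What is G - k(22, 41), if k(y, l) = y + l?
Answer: -468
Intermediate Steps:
k(y, l) = l + y
G = -405 (G = -81*5 = -405)
G - k(22, 41) = -405 - (41 + 22) = -405 - 1*63 = -405 - 63 = -468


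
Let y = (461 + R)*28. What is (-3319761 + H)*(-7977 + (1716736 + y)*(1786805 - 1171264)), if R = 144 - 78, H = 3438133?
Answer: 126161387688030540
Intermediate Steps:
R = 66
y = 14756 (y = (461 + 66)*28 = 527*28 = 14756)
(-3319761 + H)*(-7977 + (1716736 + y)*(1786805 - 1171264)) = (-3319761 + 3438133)*(-7977 + (1716736 + 14756)*(1786805 - 1171264)) = 118372*(-7977 + 1731492*615541) = 118372*(-7977 + 1065804317172) = 118372*1065804309195 = 126161387688030540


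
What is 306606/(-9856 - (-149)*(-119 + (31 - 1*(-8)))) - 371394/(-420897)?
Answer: -20160344973/1527575512 ≈ -13.198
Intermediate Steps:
306606/(-9856 - (-149)*(-119 + (31 - 1*(-8)))) - 371394/(-420897) = 306606/(-9856 - (-149)*(-119 + (31 + 8))) - 371394*(-1/420897) = 306606/(-9856 - (-149)*(-119 + 39)) + 123798/140299 = 306606/(-9856 - (-149)*(-80)) + 123798/140299 = 306606/(-9856 - 1*11920) + 123798/140299 = 306606/(-9856 - 11920) + 123798/140299 = 306606/(-21776) + 123798/140299 = 306606*(-1/21776) + 123798/140299 = -153303/10888 + 123798/140299 = -20160344973/1527575512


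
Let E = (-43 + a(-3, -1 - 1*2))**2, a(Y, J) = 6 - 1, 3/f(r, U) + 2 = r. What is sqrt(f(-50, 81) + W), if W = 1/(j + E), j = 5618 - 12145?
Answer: I*sqrt(5982691)/10166 ≈ 0.2406*I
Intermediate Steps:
f(r, U) = 3/(-2 + r)
j = -6527
a(Y, J) = 5
E = 1444 (E = (-43 + 5)**2 = (-38)**2 = 1444)
W = -1/5083 (W = 1/(-6527 + 1444) = 1/(-5083) = -1/5083 ≈ -0.00019673)
sqrt(f(-50, 81) + W) = sqrt(3/(-2 - 50) - 1/5083) = sqrt(3/(-52) - 1/5083) = sqrt(3*(-1/52) - 1/5083) = sqrt(-3/52 - 1/5083) = sqrt(-1177/20332) = I*sqrt(5982691)/10166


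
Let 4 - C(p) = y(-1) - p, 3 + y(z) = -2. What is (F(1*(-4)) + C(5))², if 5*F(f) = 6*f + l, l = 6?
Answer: 2704/25 ≈ 108.16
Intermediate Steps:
y(z) = -5 (y(z) = -3 - 2 = -5)
C(p) = 9 + p (C(p) = 4 - (-5 - p) = 4 + (5 + p) = 9 + p)
F(f) = 6/5 + 6*f/5 (F(f) = (6*f + 6)/5 = (6 + 6*f)/5 = 6/5 + 6*f/5)
(F(1*(-4)) + C(5))² = ((6/5 + 6*(1*(-4))/5) + (9 + 5))² = ((6/5 + (6/5)*(-4)) + 14)² = ((6/5 - 24/5) + 14)² = (-18/5 + 14)² = (52/5)² = 2704/25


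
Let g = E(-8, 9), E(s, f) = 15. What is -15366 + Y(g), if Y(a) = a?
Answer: -15351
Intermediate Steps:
g = 15
-15366 + Y(g) = -15366 + 15 = -15351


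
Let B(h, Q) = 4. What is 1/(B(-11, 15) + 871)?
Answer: 1/875 ≈ 0.0011429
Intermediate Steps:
1/(B(-11, 15) + 871) = 1/(4 + 871) = 1/875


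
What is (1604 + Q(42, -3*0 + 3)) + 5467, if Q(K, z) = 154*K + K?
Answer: 13581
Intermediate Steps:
Q(K, z) = 155*K
(1604 + Q(42, -3*0 + 3)) + 5467 = (1604 + 155*42) + 5467 = (1604 + 6510) + 5467 = 8114 + 5467 = 13581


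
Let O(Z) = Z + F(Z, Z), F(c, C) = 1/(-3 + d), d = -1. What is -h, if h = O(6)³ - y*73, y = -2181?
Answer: -10201799/64 ≈ -1.5940e+5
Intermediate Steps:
F(c, C) = -¼ (F(c, C) = 1/(-3 - 1) = 1/(-4) = -¼)
O(Z) = -¼ + Z (O(Z) = Z - ¼ = -¼ + Z)
h = 10201799/64 (h = (-¼ + 6)³ - (-2181)*73 = (23/4)³ - 1*(-159213) = 12167/64 + 159213 = 10201799/64 ≈ 1.5940e+5)
-h = -1*10201799/64 = -10201799/64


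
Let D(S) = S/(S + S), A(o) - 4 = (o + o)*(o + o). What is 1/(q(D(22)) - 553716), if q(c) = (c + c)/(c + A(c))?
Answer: -11/6090874 ≈ -1.8060e-6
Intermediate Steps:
A(o) = 4 + 4*o**2 (A(o) = 4 + (o + o)*(o + o) = 4 + (2*o)*(2*o) = 4 + 4*o**2)
D(S) = 1/2 (D(S) = S/((2*S)) = (1/(2*S))*S = 1/2)
q(c) = 2*c/(4 + c + 4*c**2) (q(c) = (c + c)/(c + (4 + 4*c**2)) = (2*c)/(4 + c + 4*c**2) = 2*c/(4 + c + 4*c**2))
1/(q(D(22)) - 553716) = 1/(2*(1/2)/(4 + 1/2 + 4*(1/2)**2) - 553716) = 1/(2*(1/2)/(4 + 1/2 + 4*(1/4)) - 553716) = 1/(2*(1/2)/(4 + 1/2 + 1) - 553716) = 1/(2*(1/2)/(11/2) - 553716) = 1/(2*(1/2)*(2/11) - 553716) = 1/(2/11 - 553716) = 1/(-6090874/11) = -11/6090874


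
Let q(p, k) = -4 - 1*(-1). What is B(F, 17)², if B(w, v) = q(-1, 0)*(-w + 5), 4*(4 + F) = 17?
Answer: 3249/16 ≈ 203.06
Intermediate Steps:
F = ¼ (F = -4 + (¼)*17 = -4 + 17/4 = ¼ ≈ 0.25000)
q(p, k) = -3 (q(p, k) = -4 + 1 = -3)
B(w, v) = -15 + 3*w (B(w, v) = -3*(-w + 5) = -3*(5 - w) = -15 + 3*w)
B(F, 17)² = (-15 + 3*(¼))² = (-15 + ¾)² = (-57/4)² = 3249/16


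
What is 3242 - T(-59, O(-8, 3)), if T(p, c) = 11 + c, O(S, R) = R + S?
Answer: 3236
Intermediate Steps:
3242 - T(-59, O(-8, 3)) = 3242 - (11 + (3 - 8)) = 3242 - (11 - 5) = 3242 - 1*6 = 3242 - 6 = 3236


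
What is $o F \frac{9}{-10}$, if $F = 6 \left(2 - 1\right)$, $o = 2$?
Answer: $- \frac{54}{5} \approx -10.8$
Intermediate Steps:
$F = 6$ ($F = 6 \cdot 1 = 6$)
$o F \frac{9}{-10} = 2 \cdot 6 \frac{9}{-10} = 12 \cdot 9 \left(- \frac{1}{10}\right) = 12 \left(- \frac{9}{10}\right) = - \frac{54}{5}$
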